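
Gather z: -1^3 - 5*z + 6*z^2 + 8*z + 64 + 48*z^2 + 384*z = 54*z^2 + 387*z + 63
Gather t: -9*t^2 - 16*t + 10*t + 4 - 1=-9*t^2 - 6*t + 3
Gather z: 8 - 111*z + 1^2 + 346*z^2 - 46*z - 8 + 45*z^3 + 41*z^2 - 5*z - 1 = 45*z^3 + 387*z^2 - 162*z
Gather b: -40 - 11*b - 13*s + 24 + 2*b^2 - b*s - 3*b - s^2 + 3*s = 2*b^2 + b*(-s - 14) - s^2 - 10*s - 16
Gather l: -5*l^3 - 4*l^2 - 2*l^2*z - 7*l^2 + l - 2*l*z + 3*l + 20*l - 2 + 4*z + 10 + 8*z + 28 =-5*l^3 + l^2*(-2*z - 11) + l*(24 - 2*z) + 12*z + 36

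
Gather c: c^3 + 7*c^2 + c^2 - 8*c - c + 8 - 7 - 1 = c^3 + 8*c^2 - 9*c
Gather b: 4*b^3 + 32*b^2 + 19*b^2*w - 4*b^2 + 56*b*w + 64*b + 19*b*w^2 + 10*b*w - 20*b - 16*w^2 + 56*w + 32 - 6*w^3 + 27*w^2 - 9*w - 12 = 4*b^3 + b^2*(19*w + 28) + b*(19*w^2 + 66*w + 44) - 6*w^3 + 11*w^2 + 47*w + 20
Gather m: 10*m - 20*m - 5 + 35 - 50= -10*m - 20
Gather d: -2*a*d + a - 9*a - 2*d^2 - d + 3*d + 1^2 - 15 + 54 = -8*a - 2*d^2 + d*(2 - 2*a) + 40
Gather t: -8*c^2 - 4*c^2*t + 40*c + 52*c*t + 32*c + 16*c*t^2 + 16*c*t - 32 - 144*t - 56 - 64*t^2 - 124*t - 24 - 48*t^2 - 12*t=-8*c^2 + 72*c + t^2*(16*c - 112) + t*(-4*c^2 + 68*c - 280) - 112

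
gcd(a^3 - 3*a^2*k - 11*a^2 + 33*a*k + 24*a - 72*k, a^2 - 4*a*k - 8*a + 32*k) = a - 8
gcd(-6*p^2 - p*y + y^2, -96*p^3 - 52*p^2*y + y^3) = 2*p + y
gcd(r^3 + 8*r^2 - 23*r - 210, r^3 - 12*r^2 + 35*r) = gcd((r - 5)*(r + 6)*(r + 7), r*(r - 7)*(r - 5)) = r - 5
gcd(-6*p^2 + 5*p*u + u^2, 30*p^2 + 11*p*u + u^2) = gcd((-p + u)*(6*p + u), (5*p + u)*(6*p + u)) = 6*p + u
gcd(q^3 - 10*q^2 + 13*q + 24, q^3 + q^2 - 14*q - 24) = 1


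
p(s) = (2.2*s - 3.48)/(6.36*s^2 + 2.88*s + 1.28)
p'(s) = (-12.72*s - 2.88)*(2.2*s - 3.48)/(6.36*s^2 + 2.88*s + 1.28)^2 + 2.2/(6.36*s^2 + 2.88*s + 1.28)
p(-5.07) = -0.10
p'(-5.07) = -0.03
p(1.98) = 0.03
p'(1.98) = 0.04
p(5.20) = 0.04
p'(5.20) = -0.00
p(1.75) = 0.01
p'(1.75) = 0.07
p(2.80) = 0.05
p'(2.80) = 0.01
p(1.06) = -0.10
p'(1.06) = 0.33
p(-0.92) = -1.37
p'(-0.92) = -2.47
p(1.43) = -0.02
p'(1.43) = 0.14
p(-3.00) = -0.20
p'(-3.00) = -0.10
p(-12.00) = -0.03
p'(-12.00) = -0.00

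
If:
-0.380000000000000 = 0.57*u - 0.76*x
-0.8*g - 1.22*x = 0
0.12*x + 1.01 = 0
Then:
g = 12.84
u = -11.89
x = -8.42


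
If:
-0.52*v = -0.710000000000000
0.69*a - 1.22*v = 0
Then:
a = 2.41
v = 1.37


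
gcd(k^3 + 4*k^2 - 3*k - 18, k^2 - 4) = k - 2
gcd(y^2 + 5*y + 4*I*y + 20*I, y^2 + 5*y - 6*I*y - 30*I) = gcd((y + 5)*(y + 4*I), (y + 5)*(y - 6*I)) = y + 5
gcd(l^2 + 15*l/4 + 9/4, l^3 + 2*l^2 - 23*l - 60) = l + 3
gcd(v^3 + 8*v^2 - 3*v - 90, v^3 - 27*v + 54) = v^2 + 3*v - 18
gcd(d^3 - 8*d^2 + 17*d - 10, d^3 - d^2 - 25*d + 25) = d^2 - 6*d + 5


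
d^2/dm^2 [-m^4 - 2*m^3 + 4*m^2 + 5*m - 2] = -12*m^2 - 12*m + 8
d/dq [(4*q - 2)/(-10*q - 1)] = -24/(10*q + 1)^2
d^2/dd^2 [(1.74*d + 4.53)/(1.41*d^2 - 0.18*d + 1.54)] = ((1.74*d + 4.53)*(2.82*d - 0.18)*(5.64*d - 0.36) - (14.7204*d + 12.1482)*(1.41*d^2 - 0.18*d + 1.54))/(1.41*d^2 - 0.18*d + 1.54)^3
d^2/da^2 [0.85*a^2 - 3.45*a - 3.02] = 1.70000000000000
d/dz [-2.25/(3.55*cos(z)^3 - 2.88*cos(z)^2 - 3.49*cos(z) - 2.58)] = (-23.9625*cos(z)^2 + 12.96*cos(z) + 7.8525)*sin(z)/(-3.55*cos(z)^3 + 2.88*cos(z)^2 + 3.49*cos(z) + 2.58)^2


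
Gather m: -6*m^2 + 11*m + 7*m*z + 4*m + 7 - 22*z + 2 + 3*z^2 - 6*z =-6*m^2 + m*(7*z + 15) + 3*z^2 - 28*z + 9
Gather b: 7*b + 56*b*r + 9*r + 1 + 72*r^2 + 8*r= b*(56*r + 7) + 72*r^2 + 17*r + 1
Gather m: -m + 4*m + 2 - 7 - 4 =3*m - 9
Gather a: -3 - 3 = -6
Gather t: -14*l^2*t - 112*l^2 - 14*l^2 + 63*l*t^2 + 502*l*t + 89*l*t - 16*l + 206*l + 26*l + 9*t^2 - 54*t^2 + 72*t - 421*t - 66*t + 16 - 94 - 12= -126*l^2 + 216*l + t^2*(63*l - 45) + t*(-14*l^2 + 591*l - 415) - 90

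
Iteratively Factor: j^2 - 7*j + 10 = (j - 2)*(j - 5)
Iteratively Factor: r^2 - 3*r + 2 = (r - 2)*(r - 1)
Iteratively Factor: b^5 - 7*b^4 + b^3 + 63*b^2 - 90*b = (b - 3)*(b^4 - 4*b^3 - 11*b^2 + 30*b) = (b - 5)*(b - 3)*(b^3 + b^2 - 6*b) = (b - 5)*(b - 3)*(b + 3)*(b^2 - 2*b) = b*(b - 5)*(b - 3)*(b + 3)*(b - 2)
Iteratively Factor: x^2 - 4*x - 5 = (x - 5)*(x + 1)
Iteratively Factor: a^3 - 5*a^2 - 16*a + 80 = (a - 4)*(a^2 - a - 20) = (a - 5)*(a - 4)*(a + 4)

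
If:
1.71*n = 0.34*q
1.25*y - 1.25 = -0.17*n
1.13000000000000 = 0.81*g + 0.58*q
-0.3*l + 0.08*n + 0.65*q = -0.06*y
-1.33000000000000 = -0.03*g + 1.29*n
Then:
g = 4.71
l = -10.06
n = -0.92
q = -4.63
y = 1.13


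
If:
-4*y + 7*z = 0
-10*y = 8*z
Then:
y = 0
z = 0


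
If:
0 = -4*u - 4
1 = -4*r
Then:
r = -1/4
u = -1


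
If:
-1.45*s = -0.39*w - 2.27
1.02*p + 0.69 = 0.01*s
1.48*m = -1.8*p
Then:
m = 0.804067759443013 - 0.00320706101639165*w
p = 0.0026369168356998*w - 0.661122379986477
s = 0.268965517241379*w + 1.56551724137931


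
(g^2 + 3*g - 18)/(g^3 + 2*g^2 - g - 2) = (g^2 + 3*g - 18)/(g^3 + 2*g^2 - g - 2)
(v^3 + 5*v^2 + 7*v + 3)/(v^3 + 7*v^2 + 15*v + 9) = (v + 1)/(v + 3)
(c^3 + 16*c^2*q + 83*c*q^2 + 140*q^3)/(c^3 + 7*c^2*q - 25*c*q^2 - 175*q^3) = (-c - 4*q)/(-c + 5*q)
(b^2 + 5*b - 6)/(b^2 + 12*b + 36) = (b - 1)/(b + 6)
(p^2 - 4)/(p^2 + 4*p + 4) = (p - 2)/(p + 2)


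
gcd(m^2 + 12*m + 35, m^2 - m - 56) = m + 7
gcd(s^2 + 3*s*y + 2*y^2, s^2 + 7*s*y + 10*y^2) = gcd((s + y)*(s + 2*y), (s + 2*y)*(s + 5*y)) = s + 2*y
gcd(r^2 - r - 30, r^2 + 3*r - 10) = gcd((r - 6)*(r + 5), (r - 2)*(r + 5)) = r + 5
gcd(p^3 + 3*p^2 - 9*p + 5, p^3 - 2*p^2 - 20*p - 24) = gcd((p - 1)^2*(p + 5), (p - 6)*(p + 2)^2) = 1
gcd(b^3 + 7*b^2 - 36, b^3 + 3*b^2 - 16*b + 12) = b^2 + 4*b - 12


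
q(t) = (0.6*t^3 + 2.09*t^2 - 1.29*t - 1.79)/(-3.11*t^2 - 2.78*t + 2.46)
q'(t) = (6.22*t + 2.78)*(0.6*t^3 + 2.09*t^2 - 1.29*t - 1.79)/(-3.11*t^2 - 2.78*t + 2.46)^2 + (1.8*t^2 + 4.18*t - 1.29)/(-3.11*t^2 - 2.78*t + 2.46) = (-1.866*t^4 - 3.336*t^3 - 5.3941*t^2 - 0.850999999999999*t - 8.1496)/(9.6721*t^4 + 17.2916*t^3 - 7.5728*t^2 - 13.6776*t + 6.0516)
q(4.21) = -1.16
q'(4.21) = -0.23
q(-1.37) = 5.46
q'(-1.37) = -81.14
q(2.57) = -0.75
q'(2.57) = -0.29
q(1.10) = -0.03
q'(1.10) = -1.20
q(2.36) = -0.69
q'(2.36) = -0.31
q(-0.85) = 0.17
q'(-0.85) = -1.54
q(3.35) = -0.96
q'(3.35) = -0.25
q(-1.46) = -24.27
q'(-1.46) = -1352.05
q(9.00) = -2.16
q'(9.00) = -0.20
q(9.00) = -2.16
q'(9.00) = -0.20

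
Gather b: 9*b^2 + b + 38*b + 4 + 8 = 9*b^2 + 39*b + 12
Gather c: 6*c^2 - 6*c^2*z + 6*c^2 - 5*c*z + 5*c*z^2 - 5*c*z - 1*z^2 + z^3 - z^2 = c^2*(12 - 6*z) + c*(5*z^2 - 10*z) + z^3 - 2*z^2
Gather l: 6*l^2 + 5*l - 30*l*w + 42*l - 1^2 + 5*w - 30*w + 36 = 6*l^2 + l*(47 - 30*w) - 25*w + 35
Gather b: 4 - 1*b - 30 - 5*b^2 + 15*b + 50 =-5*b^2 + 14*b + 24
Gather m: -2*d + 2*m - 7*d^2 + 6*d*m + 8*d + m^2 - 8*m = -7*d^2 + 6*d + m^2 + m*(6*d - 6)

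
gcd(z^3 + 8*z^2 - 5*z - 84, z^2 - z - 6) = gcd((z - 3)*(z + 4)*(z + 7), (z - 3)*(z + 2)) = z - 3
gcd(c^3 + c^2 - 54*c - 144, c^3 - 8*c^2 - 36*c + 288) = c^2 - 2*c - 48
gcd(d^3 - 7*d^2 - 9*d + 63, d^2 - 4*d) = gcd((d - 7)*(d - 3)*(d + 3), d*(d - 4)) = 1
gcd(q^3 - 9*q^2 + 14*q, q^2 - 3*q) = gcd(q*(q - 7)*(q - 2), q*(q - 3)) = q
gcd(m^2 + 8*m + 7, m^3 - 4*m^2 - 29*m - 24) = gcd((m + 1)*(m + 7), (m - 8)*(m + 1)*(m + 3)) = m + 1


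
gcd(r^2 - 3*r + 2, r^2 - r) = r - 1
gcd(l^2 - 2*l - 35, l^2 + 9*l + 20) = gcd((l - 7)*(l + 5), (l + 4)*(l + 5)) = l + 5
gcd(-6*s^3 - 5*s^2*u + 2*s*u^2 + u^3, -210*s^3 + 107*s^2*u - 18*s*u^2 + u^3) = 1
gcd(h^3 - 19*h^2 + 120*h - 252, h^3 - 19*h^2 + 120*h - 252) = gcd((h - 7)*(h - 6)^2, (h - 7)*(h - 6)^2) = h^3 - 19*h^2 + 120*h - 252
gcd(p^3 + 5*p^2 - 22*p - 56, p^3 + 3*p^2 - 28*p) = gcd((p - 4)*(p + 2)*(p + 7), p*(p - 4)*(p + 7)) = p^2 + 3*p - 28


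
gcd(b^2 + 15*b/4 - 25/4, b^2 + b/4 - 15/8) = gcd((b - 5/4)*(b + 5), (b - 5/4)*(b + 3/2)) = b - 5/4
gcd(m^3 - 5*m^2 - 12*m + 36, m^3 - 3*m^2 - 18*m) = m^2 - 3*m - 18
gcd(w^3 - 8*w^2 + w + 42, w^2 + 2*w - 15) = w - 3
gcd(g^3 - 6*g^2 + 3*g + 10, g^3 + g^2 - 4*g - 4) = g^2 - g - 2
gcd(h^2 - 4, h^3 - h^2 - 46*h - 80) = h + 2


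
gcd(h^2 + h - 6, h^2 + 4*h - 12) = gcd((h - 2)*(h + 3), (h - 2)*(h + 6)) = h - 2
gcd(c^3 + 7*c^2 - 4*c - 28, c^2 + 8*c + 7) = c + 7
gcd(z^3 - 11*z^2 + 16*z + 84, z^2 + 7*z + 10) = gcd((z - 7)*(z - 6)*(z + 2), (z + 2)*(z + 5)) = z + 2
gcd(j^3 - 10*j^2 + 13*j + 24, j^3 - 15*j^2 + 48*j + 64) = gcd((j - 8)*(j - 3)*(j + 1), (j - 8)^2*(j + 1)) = j^2 - 7*j - 8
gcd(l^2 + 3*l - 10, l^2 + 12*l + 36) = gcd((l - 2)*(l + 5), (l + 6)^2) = 1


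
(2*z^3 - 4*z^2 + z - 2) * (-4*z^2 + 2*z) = -8*z^5 + 20*z^4 - 12*z^3 + 10*z^2 - 4*z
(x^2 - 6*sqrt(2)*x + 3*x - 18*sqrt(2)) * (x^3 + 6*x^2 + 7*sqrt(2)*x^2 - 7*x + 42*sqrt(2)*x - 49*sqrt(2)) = x^5 + sqrt(2)*x^4 + 9*x^4 - 73*x^3 + 9*sqrt(2)*x^3 - 777*x^2 + 11*sqrt(2)*x^2 - 924*x - 21*sqrt(2)*x + 1764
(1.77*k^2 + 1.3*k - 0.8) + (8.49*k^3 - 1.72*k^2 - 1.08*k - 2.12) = 8.49*k^3 + 0.05*k^2 + 0.22*k - 2.92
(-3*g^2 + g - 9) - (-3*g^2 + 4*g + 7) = -3*g - 16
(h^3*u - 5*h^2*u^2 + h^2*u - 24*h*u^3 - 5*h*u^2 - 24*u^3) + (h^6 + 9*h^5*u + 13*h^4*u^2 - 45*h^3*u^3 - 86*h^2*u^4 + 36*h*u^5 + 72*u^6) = h^6 + 9*h^5*u + 13*h^4*u^2 - 45*h^3*u^3 + h^3*u - 86*h^2*u^4 - 5*h^2*u^2 + h^2*u + 36*h*u^5 - 24*h*u^3 - 5*h*u^2 + 72*u^6 - 24*u^3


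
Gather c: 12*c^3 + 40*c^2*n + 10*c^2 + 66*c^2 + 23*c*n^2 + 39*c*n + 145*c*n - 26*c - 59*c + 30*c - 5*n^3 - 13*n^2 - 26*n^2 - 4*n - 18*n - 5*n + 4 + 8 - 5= 12*c^3 + c^2*(40*n + 76) + c*(23*n^2 + 184*n - 55) - 5*n^3 - 39*n^2 - 27*n + 7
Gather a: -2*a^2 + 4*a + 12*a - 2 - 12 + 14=-2*a^2 + 16*a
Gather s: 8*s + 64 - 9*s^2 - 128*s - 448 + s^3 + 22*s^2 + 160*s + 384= s^3 + 13*s^2 + 40*s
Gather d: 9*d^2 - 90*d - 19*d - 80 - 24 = 9*d^2 - 109*d - 104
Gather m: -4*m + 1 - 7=-4*m - 6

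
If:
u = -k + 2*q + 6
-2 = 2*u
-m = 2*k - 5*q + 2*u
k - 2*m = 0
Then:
No Solution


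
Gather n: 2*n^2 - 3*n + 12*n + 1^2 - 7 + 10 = 2*n^2 + 9*n + 4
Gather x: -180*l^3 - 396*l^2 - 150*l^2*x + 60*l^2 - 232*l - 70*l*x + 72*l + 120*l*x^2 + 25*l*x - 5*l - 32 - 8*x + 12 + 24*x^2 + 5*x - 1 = -180*l^3 - 336*l^2 - 165*l + x^2*(120*l + 24) + x*(-150*l^2 - 45*l - 3) - 21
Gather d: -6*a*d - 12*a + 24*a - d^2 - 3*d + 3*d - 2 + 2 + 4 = -6*a*d + 12*a - d^2 + 4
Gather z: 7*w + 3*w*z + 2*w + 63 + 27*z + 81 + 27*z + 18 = 9*w + z*(3*w + 54) + 162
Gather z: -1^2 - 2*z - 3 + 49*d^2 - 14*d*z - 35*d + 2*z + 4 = 49*d^2 - 14*d*z - 35*d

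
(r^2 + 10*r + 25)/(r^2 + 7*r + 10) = (r + 5)/(r + 2)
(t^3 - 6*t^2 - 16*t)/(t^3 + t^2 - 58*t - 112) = t/(t + 7)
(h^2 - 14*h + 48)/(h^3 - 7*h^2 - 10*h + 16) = (h - 6)/(h^2 + h - 2)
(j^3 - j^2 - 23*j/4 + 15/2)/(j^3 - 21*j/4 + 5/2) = (2*j - 3)/(2*j - 1)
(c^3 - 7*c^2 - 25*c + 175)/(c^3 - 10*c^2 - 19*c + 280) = (c - 5)/(c - 8)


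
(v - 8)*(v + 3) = v^2 - 5*v - 24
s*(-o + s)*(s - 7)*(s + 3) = -o*s^3 + 4*o*s^2 + 21*o*s + s^4 - 4*s^3 - 21*s^2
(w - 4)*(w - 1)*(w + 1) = w^3 - 4*w^2 - w + 4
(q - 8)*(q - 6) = q^2 - 14*q + 48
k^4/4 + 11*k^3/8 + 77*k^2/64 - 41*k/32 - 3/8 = (k/4 + 1/2)*(k - 3/4)*(k + 1/4)*(k + 4)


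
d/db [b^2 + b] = 2*b + 1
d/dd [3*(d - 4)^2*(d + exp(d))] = 3*(d - 4)*(2*d + (d - 4)*(exp(d) + 1) + 2*exp(d))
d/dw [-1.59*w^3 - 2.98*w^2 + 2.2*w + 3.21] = -4.77*w^2 - 5.96*w + 2.2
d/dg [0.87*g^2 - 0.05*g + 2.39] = 1.74*g - 0.05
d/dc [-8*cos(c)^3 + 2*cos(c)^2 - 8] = 4*(6*cos(c) - 1)*sin(c)*cos(c)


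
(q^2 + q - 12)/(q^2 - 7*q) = (q^2 + q - 12)/(q*(q - 7))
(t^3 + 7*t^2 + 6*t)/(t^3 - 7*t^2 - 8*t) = (t + 6)/(t - 8)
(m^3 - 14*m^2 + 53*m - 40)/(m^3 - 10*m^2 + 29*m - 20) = (m - 8)/(m - 4)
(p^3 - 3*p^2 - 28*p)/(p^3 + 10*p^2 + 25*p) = (p^2 - 3*p - 28)/(p^2 + 10*p + 25)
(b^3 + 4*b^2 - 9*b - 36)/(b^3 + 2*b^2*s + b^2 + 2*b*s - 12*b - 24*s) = (b + 3)/(b + 2*s)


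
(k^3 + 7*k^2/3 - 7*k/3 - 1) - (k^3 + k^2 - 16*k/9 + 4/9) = 4*k^2/3 - 5*k/9 - 13/9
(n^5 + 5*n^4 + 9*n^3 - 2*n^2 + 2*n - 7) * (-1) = -n^5 - 5*n^4 - 9*n^3 + 2*n^2 - 2*n + 7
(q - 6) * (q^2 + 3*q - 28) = q^3 - 3*q^2 - 46*q + 168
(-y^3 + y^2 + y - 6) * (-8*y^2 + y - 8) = 8*y^5 - 9*y^4 + y^3 + 41*y^2 - 14*y + 48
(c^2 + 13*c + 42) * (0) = 0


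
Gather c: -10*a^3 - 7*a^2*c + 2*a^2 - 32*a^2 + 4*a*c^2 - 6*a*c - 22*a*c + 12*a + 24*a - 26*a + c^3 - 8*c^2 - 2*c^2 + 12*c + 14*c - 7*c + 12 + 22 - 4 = -10*a^3 - 30*a^2 + 10*a + c^3 + c^2*(4*a - 10) + c*(-7*a^2 - 28*a + 19) + 30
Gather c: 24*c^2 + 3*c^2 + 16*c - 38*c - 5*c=27*c^2 - 27*c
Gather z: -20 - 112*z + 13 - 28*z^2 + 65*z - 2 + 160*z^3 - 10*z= 160*z^3 - 28*z^2 - 57*z - 9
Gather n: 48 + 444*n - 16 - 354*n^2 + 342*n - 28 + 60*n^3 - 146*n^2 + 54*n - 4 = 60*n^3 - 500*n^2 + 840*n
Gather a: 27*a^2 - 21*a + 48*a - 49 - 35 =27*a^2 + 27*a - 84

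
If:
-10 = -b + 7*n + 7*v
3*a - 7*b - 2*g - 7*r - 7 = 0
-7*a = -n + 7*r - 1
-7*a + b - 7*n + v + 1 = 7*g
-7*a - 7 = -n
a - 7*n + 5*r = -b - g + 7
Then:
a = -24363/22477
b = -9484/3211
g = 27236/22477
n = -1886/3211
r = 8/7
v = -24/19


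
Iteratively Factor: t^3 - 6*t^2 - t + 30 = (t + 2)*(t^2 - 8*t + 15) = (t - 5)*(t + 2)*(t - 3)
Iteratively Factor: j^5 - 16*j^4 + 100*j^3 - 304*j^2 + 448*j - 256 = (j - 2)*(j^4 - 14*j^3 + 72*j^2 - 160*j + 128) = (j - 2)^2*(j^3 - 12*j^2 + 48*j - 64) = (j - 4)*(j - 2)^2*(j^2 - 8*j + 16) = (j - 4)^2*(j - 2)^2*(j - 4)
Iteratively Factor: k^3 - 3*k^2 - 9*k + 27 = (k + 3)*(k^2 - 6*k + 9) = (k - 3)*(k + 3)*(k - 3)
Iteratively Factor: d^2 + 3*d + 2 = (d + 2)*(d + 1)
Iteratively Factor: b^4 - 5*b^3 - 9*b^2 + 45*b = (b - 3)*(b^3 - 2*b^2 - 15*b) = (b - 5)*(b - 3)*(b^2 + 3*b) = b*(b - 5)*(b - 3)*(b + 3)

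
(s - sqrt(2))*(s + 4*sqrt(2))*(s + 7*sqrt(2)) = s^3 + 10*sqrt(2)*s^2 + 34*s - 56*sqrt(2)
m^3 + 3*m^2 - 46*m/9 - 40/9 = (m - 5/3)*(m + 2/3)*(m + 4)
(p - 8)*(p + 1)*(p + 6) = p^3 - p^2 - 50*p - 48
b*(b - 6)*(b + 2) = b^3 - 4*b^2 - 12*b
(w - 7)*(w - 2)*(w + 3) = w^3 - 6*w^2 - 13*w + 42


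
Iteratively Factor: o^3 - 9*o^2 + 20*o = (o - 4)*(o^2 - 5*o) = o*(o - 4)*(o - 5)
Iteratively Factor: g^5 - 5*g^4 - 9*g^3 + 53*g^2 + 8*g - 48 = (g - 4)*(g^4 - g^3 - 13*g^2 + g + 12) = (g - 4)*(g - 1)*(g^3 - 13*g - 12) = (g - 4)*(g - 1)*(g + 3)*(g^2 - 3*g - 4) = (g - 4)*(g - 1)*(g + 1)*(g + 3)*(g - 4)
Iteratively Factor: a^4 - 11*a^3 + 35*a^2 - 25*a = (a)*(a^3 - 11*a^2 + 35*a - 25) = a*(a - 1)*(a^2 - 10*a + 25) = a*(a - 5)*(a - 1)*(a - 5)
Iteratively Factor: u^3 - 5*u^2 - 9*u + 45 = (u - 5)*(u^2 - 9) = (u - 5)*(u + 3)*(u - 3)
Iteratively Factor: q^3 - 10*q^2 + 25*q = (q)*(q^2 - 10*q + 25) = q*(q - 5)*(q - 5)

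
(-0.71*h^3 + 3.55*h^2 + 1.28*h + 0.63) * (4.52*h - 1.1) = -3.2092*h^4 + 16.827*h^3 + 1.8806*h^2 + 1.4396*h - 0.693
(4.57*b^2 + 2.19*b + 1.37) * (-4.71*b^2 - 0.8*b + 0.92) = -21.5247*b^4 - 13.9709*b^3 - 4.0003*b^2 + 0.9188*b + 1.2604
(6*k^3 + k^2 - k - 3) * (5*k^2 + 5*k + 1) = 30*k^5 + 35*k^4 + 6*k^3 - 19*k^2 - 16*k - 3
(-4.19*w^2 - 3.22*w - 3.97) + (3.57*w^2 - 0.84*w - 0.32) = -0.620000000000001*w^2 - 4.06*w - 4.29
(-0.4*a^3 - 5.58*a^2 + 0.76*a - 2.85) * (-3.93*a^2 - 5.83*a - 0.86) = 1.572*a^5 + 24.2614*a^4 + 29.8886*a^3 + 11.5685*a^2 + 15.9619*a + 2.451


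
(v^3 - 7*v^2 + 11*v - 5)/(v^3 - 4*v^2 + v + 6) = (v^3 - 7*v^2 + 11*v - 5)/(v^3 - 4*v^2 + v + 6)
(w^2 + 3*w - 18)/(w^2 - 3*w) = (w + 6)/w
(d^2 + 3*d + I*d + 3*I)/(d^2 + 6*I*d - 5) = (d + 3)/(d + 5*I)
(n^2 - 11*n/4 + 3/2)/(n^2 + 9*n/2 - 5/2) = (4*n^2 - 11*n + 6)/(2*(2*n^2 + 9*n - 5))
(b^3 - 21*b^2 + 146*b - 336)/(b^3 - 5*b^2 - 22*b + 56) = (b^2 - 14*b + 48)/(b^2 + 2*b - 8)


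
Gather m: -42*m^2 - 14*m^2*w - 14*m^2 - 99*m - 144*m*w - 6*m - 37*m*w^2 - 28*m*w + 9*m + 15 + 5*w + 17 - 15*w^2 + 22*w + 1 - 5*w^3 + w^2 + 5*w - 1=m^2*(-14*w - 56) + m*(-37*w^2 - 172*w - 96) - 5*w^3 - 14*w^2 + 32*w + 32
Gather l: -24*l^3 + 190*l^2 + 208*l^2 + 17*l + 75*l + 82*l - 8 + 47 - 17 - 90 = -24*l^3 + 398*l^2 + 174*l - 68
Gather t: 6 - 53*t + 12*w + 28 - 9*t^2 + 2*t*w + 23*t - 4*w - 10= -9*t^2 + t*(2*w - 30) + 8*w + 24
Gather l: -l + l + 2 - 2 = 0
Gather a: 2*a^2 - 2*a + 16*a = 2*a^2 + 14*a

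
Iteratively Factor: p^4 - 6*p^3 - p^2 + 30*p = (p)*(p^3 - 6*p^2 - p + 30) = p*(p - 3)*(p^2 - 3*p - 10) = p*(p - 3)*(p + 2)*(p - 5)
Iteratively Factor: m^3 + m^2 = (m)*(m^2 + m) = m^2*(m + 1)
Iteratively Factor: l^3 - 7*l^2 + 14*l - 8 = (l - 2)*(l^2 - 5*l + 4) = (l - 4)*(l - 2)*(l - 1)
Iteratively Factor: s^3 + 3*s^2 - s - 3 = (s - 1)*(s^2 + 4*s + 3) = (s - 1)*(s + 3)*(s + 1)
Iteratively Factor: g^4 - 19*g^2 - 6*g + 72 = (g - 2)*(g^3 + 2*g^2 - 15*g - 36) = (g - 2)*(g + 3)*(g^2 - g - 12) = (g - 4)*(g - 2)*(g + 3)*(g + 3)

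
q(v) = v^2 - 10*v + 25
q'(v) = 2*v - 10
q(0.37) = 21.44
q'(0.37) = -9.26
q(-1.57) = 43.16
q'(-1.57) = -13.14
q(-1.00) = 36.00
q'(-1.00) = -12.00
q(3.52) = 2.19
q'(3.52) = -2.96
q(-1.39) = 40.83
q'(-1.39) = -12.78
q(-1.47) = 41.86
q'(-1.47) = -12.94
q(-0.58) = 31.14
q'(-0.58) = -11.16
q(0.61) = 19.27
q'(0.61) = -8.78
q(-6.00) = 121.00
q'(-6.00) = -22.00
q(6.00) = 1.00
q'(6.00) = 2.00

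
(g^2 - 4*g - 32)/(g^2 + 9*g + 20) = (g - 8)/(g + 5)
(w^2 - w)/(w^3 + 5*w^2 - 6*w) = 1/(w + 6)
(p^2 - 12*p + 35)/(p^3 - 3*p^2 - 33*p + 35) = (p - 5)/(p^2 + 4*p - 5)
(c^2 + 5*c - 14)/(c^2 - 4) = (c + 7)/(c + 2)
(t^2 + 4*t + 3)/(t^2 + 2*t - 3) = (t + 1)/(t - 1)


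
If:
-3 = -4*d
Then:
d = 3/4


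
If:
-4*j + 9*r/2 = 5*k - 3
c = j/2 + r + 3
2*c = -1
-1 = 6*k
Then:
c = -1/2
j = -143/75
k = -1/6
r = -191/75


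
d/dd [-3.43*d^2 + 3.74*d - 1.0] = 3.74 - 6.86*d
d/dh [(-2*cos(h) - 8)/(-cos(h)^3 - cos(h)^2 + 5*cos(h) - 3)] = 2*(15*cos(h) + cos(2*h) + 24)*sin(h)/((cos(h) - 1)^3*(cos(h) + 3)^2)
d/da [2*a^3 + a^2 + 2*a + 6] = 6*a^2 + 2*a + 2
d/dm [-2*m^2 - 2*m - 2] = -4*m - 2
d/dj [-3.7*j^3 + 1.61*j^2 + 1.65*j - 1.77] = -11.1*j^2 + 3.22*j + 1.65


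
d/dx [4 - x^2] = -2*x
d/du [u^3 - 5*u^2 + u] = 3*u^2 - 10*u + 1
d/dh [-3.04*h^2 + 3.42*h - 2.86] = 3.42 - 6.08*h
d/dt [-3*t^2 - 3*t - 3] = -6*t - 3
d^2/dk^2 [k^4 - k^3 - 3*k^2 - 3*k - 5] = 12*k^2 - 6*k - 6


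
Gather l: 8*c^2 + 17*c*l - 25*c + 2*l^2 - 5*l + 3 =8*c^2 - 25*c + 2*l^2 + l*(17*c - 5) + 3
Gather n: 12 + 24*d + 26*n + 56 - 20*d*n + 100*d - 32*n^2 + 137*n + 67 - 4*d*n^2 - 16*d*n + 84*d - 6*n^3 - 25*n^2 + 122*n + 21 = 208*d - 6*n^3 + n^2*(-4*d - 57) + n*(285 - 36*d) + 156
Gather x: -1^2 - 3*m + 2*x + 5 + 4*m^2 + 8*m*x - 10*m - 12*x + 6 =4*m^2 - 13*m + x*(8*m - 10) + 10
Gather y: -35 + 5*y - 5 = 5*y - 40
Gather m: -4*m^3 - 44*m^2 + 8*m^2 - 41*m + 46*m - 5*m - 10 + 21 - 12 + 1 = -4*m^3 - 36*m^2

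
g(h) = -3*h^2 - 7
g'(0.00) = 0.00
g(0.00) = -7.00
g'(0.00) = 0.00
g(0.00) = -7.00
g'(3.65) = -21.90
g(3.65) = -46.97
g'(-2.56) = 15.36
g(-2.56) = -26.66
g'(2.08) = -12.48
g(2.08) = -19.98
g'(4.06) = -24.36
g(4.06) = -56.45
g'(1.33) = -7.98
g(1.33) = -12.31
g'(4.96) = -29.76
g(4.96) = -80.80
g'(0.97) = -5.82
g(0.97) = -9.82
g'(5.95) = -35.70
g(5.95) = -113.21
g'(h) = -6*h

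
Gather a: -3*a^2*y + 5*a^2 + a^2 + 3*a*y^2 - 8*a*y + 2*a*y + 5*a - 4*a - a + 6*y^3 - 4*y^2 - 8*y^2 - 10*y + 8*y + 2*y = a^2*(6 - 3*y) + a*(3*y^2 - 6*y) + 6*y^3 - 12*y^2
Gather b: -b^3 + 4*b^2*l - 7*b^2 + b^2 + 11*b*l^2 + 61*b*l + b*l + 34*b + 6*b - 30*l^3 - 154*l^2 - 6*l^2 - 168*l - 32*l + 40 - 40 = -b^3 + b^2*(4*l - 6) + b*(11*l^2 + 62*l + 40) - 30*l^3 - 160*l^2 - 200*l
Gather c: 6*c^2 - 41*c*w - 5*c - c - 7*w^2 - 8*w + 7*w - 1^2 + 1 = 6*c^2 + c*(-41*w - 6) - 7*w^2 - w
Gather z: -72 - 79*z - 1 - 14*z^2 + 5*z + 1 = -14*z^2 - 74*z - 72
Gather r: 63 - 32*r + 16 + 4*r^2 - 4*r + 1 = 4*r^2 - 36*r + 80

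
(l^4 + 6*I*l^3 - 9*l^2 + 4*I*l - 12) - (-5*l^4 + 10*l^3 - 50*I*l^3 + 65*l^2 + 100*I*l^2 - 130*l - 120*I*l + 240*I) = 6*l^4 - 10*l^3 + 56*I*l^3 - 74*l^2 - 100*I*l^2 + 130*l + 124*I*l - 12 - 240*I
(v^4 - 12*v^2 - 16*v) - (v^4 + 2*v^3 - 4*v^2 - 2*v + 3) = -2*v^3 - 8*v^2 - 14*v - 3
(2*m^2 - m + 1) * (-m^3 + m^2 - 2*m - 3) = -2*m^5 + 3*m^4 - 6*m^3 - 3*m^2 + m - 3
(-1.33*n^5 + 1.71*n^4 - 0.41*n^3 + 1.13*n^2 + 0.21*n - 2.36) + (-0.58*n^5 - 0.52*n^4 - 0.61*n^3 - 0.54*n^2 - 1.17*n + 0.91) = -1.91*n^5 + 1.19*n^4 - 1.02*n^3 + 0.59*n^2 - 0.96*n - 1.45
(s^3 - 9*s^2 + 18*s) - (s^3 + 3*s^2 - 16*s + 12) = -12*s^2 + 34*s - 12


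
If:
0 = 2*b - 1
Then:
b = 1/2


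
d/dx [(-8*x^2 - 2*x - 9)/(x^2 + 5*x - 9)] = (-38*x^2 + 162*x + 63)/(x^4 + 10*x^3 + 7*x^2 - 90*x + 81)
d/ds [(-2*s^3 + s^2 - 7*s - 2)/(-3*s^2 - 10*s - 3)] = (6*s^4 + 40*s^3 - 13*s^2 - 18*s + 1)/(9*s^4 + 60*s^3 + 118*s^2 + 60*s + 9)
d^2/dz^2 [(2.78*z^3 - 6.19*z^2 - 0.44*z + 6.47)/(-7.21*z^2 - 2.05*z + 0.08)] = (2.27373675443232e-13*z^5 + 4.54747350886464e-13*z^4 - 163.80949*z^3 - 1993.86489*z^2 - 572.36301*z - 61.62059)/(374.805361*z^6 + 319.702215*z^5 + 78.423891*z^4 + 1.520485*z^3 - 0.870168*z^2 + 0.03936*z - 0.000512)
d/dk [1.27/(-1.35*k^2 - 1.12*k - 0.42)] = (3.429*k + 1.4224)/(1.35*k^2 + 1.12*k + 0.42)^2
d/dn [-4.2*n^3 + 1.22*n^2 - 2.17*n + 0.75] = -12.6*n^2 + 2.44*n - 2.17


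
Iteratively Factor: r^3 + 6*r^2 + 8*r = (r)*(r^2 + 6*r + 8) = r*(r + 4)*(r + 2)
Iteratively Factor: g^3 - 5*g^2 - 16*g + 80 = (g + 4)*(g^2 - 9*g + 20) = (g - 4)*(g + 4)*(g - 5)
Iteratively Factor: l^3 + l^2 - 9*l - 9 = (l + 3)*(l^2 - 2*l - 3) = (l + 1)*(l + 3)*(l - 3)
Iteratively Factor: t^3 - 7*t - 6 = (t + 1)*(t^2 - t - 6) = (t + 1)*(t + 2)*(t - 3)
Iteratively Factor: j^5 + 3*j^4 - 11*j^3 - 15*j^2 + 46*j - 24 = (j + 3)*(j^4 - 11*j^2 + 18*j - 8) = (j + 3)*(j + 4)*(j^3 - 4*j^2 + 5*j - 2) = (j - 2)*(j + 3)*(j + 4)*(j^2 - 2*j + 1) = (j - 2)*(j - 1)*(j + 3)*(j + 4)*(j - 1)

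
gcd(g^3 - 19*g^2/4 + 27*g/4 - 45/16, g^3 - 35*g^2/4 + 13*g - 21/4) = g - 3/4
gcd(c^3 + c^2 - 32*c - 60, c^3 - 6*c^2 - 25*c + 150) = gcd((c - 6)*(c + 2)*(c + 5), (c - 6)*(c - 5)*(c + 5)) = c^2 - c - 30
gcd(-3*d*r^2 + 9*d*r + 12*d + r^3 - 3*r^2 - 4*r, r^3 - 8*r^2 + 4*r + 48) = r - 4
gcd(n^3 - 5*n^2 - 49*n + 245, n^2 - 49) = n^2 - 49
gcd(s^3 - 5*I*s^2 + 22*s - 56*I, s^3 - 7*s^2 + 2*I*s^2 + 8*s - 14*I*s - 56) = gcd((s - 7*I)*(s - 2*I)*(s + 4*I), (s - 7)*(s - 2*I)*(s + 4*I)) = s^2 + 2*I*s + 8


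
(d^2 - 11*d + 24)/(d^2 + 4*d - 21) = (d - 8)/(d + 7)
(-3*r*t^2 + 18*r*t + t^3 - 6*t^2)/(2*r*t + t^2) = (-3*r*t + 18*r + t^2 - 6*t)/(2*r + t)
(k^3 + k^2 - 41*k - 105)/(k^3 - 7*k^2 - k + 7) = (k^2 + 8*k + 15)/(k^2 - 1)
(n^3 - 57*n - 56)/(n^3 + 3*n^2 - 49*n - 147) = (n^2 - 7*n - 8)/(n^2 - 4*n - 21)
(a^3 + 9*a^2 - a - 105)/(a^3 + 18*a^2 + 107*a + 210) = (a - 3)/(a + 6)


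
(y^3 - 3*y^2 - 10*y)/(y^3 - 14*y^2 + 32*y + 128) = y*(y - 5)/(y^2 - 16*y + 64)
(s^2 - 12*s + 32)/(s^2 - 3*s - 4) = (s - 8)/(s + 1)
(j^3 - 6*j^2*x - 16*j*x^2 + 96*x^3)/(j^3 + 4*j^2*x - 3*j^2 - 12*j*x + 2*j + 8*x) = (j^2 - 10*j*x + 24*x^2)/(j^2 - 3*j + 2)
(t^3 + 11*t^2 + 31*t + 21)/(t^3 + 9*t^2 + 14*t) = (t^2 + 4*t + 3)/(t*(t + 2))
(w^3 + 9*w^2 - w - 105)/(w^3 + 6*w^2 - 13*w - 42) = (w + 5)/(w + 2)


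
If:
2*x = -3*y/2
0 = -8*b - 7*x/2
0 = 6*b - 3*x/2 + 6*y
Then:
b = 0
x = 0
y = 0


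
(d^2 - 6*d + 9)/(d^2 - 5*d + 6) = (d - 3)/(d - 2)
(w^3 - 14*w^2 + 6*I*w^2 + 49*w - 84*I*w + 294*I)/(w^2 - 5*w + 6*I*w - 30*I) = (w^2 - 14*w + 49)/(w - 5)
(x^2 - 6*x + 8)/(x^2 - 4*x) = (x - 2)/x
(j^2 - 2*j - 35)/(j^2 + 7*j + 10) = (j - 7)/(j + 2)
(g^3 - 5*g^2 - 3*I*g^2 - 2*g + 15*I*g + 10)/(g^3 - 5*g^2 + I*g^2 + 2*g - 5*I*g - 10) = (g - 2*I)/(g + 2*I)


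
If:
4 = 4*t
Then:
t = 1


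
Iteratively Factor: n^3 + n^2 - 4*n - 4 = (n + 2)*(n^2 - n - 2) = (n + 1)*(n + 2)*(n - 2)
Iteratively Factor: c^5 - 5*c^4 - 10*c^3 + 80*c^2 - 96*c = (c + 4)*(c^4 - 9*c^3 + 26*c^2 - 24*c) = c*(c + 4)*(c^3 - 9*c^2 + 26*c - 24) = c*(c - 2)*(c + 4)*(c^2 - 7*c + 12) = c*(c - 3)*(c - 2)*(c + 4)*(c - 4)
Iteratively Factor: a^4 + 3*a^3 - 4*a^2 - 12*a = (a)*(a^3 + 3*a^2 - 4*a - 12) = a*(a + 3)*(a^2 - 4) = a*(a + 2)*(a + 3)*(a - 2)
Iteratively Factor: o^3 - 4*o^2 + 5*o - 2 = (o - 2)*(o^2 - 2*o + 1) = (o - 2)*(o - 1)*(o - 1)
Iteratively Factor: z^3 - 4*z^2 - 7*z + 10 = (z - 5)*(z^2 + z - 2) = (z - 5)*(z + 2)*(z - 1)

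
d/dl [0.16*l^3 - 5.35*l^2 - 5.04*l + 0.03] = 0.48*l^2 - 10.7*l - 5.04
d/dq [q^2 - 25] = 2*q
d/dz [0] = 0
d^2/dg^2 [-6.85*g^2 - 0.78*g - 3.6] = -13.7000000000000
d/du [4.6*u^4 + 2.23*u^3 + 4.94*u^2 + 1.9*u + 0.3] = 18.4*u^3 + 6.69*u^2 + 9.88*u + 1.9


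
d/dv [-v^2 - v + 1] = -2*v - 1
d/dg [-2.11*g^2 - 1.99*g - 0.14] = -4.22*g - 1.99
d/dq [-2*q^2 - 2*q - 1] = -4*q - 2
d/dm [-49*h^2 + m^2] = 2*m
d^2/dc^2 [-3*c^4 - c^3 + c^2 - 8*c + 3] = -36*c^2 - 6*c + 2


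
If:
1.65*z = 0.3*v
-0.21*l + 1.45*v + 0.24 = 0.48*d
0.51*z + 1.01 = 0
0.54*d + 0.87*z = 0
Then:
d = 3.19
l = -81.36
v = -10.89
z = -1.98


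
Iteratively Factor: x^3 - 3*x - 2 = (x + 1)*(x^2 - x - 2) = (x + 1)^2*(x - 2)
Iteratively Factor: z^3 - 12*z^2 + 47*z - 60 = (z - 3)*(z^2 - 9*z + 20) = (z - 4)*(z - 3)*(z - 5)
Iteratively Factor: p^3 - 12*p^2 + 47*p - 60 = (p - 3)*(p^2 - 9*p + 20) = (p - 5)*(p - 3)*(p - 4)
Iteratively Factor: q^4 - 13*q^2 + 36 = (q + 3)*(q^3 - 3*q^2 - 4*q + 12) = (q + 2)*(q + 3)*(q^2 - 5*q + 6) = (q - 2)*(q + 2)*(q + 3)*(q - 3)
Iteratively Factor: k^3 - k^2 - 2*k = (k + 1)*(k^2 - 2*k) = (k - 2)*(k + 1)*(k)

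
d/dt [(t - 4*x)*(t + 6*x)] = 2*t + 2*x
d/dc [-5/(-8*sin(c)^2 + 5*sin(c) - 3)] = 5*(5 - 16*sin(c))*cos(c)/(8*sin(c)^2 - 5*sin(c) + 3)^2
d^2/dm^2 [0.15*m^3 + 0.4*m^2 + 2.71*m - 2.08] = 0.9*m + 0.8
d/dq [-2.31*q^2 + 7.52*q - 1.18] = 7.52 - 4.62*q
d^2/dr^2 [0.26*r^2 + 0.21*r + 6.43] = 0.520000000000000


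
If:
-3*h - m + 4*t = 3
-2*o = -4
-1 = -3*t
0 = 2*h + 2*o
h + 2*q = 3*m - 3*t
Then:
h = -2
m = 13/3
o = 2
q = 7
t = 1/3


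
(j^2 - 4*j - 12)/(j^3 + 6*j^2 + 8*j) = (j - 6)/(j*(j + 4))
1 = 1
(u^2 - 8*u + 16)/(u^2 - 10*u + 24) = (u - 4)/(u - 6)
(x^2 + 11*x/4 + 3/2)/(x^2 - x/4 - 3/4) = (x + 2)/(x - 1)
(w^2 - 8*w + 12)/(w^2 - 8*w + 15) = (w^2 - 8*w + 12)/(w^2 - 8*w + 15)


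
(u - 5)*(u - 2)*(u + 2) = u^3 - 5*u^2 - 4*u + 20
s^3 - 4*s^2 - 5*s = s*(s - 5)*(s + 1)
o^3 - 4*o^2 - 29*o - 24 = (o - 8)*(o + 1)*(o + 3)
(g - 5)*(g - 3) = g^2 - 8*g + 15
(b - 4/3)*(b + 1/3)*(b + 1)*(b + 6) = b^4 + 6*b^3 - 13*b^2/9 - 82*b/9 - 8/3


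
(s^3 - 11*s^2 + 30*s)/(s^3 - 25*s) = (s - 6)/(s + 5)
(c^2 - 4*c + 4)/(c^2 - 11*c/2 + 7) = 2*(c - 2)/(2*c - 7)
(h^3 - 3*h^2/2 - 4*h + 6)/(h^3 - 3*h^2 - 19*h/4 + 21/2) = 2*(h - 2)/(2*h - 7)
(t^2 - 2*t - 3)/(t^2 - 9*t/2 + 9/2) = 2*(t + 1)/(2*t - 3)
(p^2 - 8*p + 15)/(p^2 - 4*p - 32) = (-p^2 + 8*p - 15)/(-p^2 + 4*p + 32)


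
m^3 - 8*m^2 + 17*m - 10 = (m - 5)*(m - 2)*(m - 1)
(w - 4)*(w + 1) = w^2 - 3*w - 4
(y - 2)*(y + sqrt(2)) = y^2 - 2*y + sqrt(2)*y - 2*sqrt(2)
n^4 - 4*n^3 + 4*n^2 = n^2*(n - 2)^2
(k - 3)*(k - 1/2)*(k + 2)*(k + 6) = k^4 + 9*k^3/2 - 29*k^2/2 - 30*k + 18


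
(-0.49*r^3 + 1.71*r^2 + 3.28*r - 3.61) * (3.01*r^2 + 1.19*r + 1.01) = -1.4749*r^5 + 4.564*r^4 + 11.4128*r^3 - 5.2358*r^2 - 0.9831*r - 3.6461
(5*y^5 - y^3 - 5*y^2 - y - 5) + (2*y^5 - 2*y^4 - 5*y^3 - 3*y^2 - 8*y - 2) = 7*y^5 - 2*y^4 - 6*y^3 - 8*y^2 - 9*y - 7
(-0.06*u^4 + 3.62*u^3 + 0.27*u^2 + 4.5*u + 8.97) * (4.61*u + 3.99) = -0.2766*u^5 + 16.4488*u^4 + 15.6885*u^3 + 21.8223*u^2 + 59.3067*u + 35.7903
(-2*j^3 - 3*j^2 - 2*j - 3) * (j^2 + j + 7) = -2*j^5 - 5*j^4 - 19*j^3 - 26*j^2 - 17*j - 21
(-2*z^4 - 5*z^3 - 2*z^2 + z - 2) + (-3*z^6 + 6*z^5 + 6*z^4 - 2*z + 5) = -3*z^6 + 6*z^5 + 4*z^4 - 5*z^3 - 2*z^2 - z + 3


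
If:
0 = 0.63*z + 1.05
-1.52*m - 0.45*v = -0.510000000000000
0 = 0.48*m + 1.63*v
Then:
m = 0.37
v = -0.11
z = -1.67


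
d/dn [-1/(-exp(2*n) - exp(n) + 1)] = (-2*exp(n) - 1)*exp(n)/(exp(2*n) + exp(n) - 1)^2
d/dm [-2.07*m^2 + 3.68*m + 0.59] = 3.68 - 4.14*m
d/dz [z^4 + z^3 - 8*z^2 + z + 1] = 4*z^3 + 3*z^2 - 16*z + 1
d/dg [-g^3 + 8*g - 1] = 8 - 3*g^2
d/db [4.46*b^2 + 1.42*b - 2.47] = 8.92*b + 1.42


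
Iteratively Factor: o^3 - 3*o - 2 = (o - 2)*(o^2 + 2*o + 1) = (o - 2)*(o + 1)*(o + 1)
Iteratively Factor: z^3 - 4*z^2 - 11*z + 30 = (z + 3)*(z^2 - 7*z + 10) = (z - 2)*(z + 3)*(z - 5)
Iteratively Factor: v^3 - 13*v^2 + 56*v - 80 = (v - 5)*(v^2 - 8*v + 16) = (v - 5)*(v - 4)*(v - 4)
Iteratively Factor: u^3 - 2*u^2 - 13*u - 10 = (u + 1)*(u^2 - 3*u - 10) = (u - 5)*(u + 1)*(u + 2)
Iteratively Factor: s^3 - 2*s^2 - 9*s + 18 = (s - 3)*(s^2 + s - 6) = (s - 3)*(s + 3)*(s - 2)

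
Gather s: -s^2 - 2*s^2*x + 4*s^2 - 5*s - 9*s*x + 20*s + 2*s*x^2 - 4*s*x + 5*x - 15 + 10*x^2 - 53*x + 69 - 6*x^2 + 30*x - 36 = s^2*(3 - 2*x) + s*(2*x^2 - 13*x + 15) + 4*x^2 - 18*x + 18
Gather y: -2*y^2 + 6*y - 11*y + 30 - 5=-2*y^2 - 5*y + 25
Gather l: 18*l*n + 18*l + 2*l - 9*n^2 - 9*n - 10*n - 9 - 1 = l*(18*n + 20) - 9*n^2 - 19*n - 10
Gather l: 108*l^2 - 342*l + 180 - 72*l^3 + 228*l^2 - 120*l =-72*l^3 + 336*l^2 - 462*l + 180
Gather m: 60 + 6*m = 6*m + 60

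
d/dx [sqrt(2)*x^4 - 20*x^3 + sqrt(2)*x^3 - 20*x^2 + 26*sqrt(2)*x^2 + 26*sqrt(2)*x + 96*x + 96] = 4*sqrt(2)*x^3 - 60*x^2 + 3*sqrt(2)*x^2 - 40*x + 52*sqrt(2)*x + 26*sqrt(2) + 96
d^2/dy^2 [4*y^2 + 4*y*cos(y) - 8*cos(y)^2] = -4*y*cos(y) - 32*sin(y)^2 - 8*sin(y) + 24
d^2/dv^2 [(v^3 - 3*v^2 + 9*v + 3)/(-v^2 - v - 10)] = 6*(-v^3 - 43*v^2 - 13*v + 139)/(v^6 + 3*v^5 + 33*v^4 + 61*v^3 + 330*v^2 + 300*v + 1000)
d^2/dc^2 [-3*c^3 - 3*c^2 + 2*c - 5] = -18*c - 6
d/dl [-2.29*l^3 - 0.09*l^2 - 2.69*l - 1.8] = -6.87*l^2 - 0.18*l - 2.69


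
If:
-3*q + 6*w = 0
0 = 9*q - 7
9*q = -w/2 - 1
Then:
No Solution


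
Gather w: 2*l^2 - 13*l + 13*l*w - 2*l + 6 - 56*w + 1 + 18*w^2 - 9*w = 2*l^2 - 15*l + 18*w^2 + w*(13*l - 65) + 7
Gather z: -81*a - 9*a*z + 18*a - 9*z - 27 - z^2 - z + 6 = -63*a - z^2 + z*(-9*a - 10) - 21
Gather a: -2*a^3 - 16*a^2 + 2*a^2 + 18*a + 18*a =-2*a^3 - 14*a^2 + 36*a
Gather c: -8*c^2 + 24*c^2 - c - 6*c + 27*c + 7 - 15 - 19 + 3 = 16*c^2 + 20*c - 24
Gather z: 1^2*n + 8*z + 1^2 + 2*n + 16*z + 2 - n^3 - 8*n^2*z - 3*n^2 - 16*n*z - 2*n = -n^3 - 3*n^2 + n + z*(-8*n^2 - 16*n + 24) + 3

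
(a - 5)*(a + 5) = a^2 - 25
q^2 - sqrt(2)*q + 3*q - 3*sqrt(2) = (q + 3)*(q - sqrt(2))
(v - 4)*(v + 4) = v^2 - 16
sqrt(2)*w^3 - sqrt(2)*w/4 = w*(w - 1/2)*(sqrt(2)*w + sqrt(2)/2)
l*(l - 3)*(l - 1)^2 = l^4 - 5*l^3 + 7*l^2 - 3*l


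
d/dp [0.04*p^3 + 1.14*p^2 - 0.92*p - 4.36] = 0.12*p^2 + 2.28*p - 0.92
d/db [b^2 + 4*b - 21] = 2*b + 4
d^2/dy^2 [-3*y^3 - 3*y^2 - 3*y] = -18*y - 6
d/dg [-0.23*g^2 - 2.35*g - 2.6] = -0.46*g - 2.35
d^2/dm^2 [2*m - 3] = 0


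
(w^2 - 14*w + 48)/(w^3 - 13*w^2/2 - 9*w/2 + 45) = 2*(w - 8)/(2*w^2 - w - 15)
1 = 1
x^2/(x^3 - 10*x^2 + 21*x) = x/(x^2 - 10*x + 21)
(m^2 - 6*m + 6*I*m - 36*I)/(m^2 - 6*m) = (m + 6*I)/m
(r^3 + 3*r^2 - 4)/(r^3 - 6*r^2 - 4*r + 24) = (r^2 + r - 2)/(r^2 - 8*r + 12)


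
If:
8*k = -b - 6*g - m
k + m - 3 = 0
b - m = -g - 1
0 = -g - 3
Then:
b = 10/3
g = -3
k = 5/3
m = 4/3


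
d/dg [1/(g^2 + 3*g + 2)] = (-2*g - 3)/(g^2 + 3*g + 2)^2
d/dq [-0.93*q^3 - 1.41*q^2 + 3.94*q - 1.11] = -2.79*q^2 - 2.82*q + 3.94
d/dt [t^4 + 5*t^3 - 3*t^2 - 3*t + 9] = 4*t^3 + 15*t^2 - 6*t - 3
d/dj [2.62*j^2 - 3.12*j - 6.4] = 5.24*j - 3.12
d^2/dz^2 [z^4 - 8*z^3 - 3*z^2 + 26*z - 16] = 12*z^2 - 48*z - 6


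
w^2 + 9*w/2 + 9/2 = (w + 3/2)*(w + 3)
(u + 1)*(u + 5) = u^2 + 6*u + 5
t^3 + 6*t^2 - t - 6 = (t - 1)*(t + 1)*(t + 6)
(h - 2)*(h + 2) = h^2 - 4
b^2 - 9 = (b - 3)*(b + 3)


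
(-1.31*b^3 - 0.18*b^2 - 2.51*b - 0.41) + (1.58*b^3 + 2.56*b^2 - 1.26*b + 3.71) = 0.27*b^3 + 2.38*b^2 - 3.77*b + 3.3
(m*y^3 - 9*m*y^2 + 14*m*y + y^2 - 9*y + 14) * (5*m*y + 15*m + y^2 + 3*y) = 5*m^2*y^4 - 30*m^2*y^3 - 65*m^2*y^2 + 210*m^2*y + m*y^5 - 6*m*y^4 - 8*m*y^3 + 12*m*y^2 - 65*m*y + 210*m + y^4 - 6*y^3 - 13*y^2 + 42*y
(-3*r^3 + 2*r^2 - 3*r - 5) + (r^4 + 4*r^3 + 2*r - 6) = r^4 + r^3 + 2*r^2 - r - 11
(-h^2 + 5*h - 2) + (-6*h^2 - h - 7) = -7*h^2 + 4*h - 9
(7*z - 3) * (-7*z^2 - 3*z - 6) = -49*z^3 - 33*z + 18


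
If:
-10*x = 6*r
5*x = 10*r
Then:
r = 0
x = 0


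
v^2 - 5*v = v*(v - 5)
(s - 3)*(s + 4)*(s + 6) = s^3 + 7*s^2 - 6*s - 72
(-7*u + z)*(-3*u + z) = 21*u^2 - 10*u*z + z^2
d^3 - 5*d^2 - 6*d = d*(d - 6)*(d + 1)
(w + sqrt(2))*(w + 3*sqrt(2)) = w^2 + 4*sqrt(2)*w + 6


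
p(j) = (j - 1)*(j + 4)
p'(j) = 2*j + 3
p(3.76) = 21.42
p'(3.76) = 10.52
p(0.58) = -1.92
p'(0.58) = 4.16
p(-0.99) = -5.99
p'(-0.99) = 1.02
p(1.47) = 2.57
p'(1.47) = 5.94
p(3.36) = 17.37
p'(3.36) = 9.72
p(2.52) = 9.91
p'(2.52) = 8.04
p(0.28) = -3.08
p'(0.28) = 3.56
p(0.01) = -3.97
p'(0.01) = 3.02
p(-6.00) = 14.00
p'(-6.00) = -9.00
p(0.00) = -4.00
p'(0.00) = 3.00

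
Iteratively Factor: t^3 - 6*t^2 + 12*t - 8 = (t - 2)*(t^2 - 4*t + 4) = (t - 2)^2*(t - 2)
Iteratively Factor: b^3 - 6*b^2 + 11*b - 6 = (b - 3)*(b^2 - 3*b + 2) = (b - 3)*(b - 2)*(b - 1)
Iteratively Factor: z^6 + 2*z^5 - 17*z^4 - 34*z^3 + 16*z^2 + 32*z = (z + 4)*(z^5 - 2*z^4 - 9*z^3 + 2*z^2 + 8*z) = (z + 2)*(z + 4)*(z^4 - 4*z^3 - z^2 + 4*z) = z*(z + 2)*(z + 4)*(z^3 - 4*z^2 - z + 4) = z*(z + 1)*(z + 2)*(z + 4)*(z^2 - 5*z + 4) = z*(z - 1)*(z + 1)*(z + 2)*(z + 4)*(z - 4)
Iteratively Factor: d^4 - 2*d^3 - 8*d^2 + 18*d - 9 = (d - 3)*(d^3 + d^2 - 5*d + 3) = (d - 3)*(d - 1)*(d^2 + 2*d - 3) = (d - 3)*(d - 1)^2*(d + 3)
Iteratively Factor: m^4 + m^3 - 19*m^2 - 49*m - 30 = (m + 1)*(m^3 - 19*m - 30) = (m + 1)*(m + 2)*(m^2 - 2*m - 15) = (m + 1)*(m + 2)*(m + 3)*(m - 5)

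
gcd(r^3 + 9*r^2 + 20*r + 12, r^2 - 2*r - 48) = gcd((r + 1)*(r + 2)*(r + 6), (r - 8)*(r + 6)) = r + 6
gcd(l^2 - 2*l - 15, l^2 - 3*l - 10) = l - 5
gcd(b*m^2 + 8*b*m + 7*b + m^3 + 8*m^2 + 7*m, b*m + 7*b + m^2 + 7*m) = b*m + 7*b + m^2 + 7*m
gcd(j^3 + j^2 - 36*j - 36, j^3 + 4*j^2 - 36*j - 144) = j^2 - 36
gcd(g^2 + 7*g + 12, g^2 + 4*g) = g + 4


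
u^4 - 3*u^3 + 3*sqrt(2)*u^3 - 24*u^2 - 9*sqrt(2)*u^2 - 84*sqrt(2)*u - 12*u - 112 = (u - 7)*(u + 4)*(u + sqrt(2))*(u + 2*sqrt(2))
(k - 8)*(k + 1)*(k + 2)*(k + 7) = k^4 + 2*k^3 - 57*k^2 - 170*k - 112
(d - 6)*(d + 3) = d^2 - 3*d - 18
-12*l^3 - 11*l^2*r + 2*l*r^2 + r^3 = (-3*l + r)*(l + r)*(4*l + r)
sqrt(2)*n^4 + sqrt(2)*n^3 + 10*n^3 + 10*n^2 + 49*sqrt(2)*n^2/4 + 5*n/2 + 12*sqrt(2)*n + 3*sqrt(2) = (n + 1/2)*(n + 2*sqrt(2))*(n + 3*sqrt(2))*(sqrt(2)*n + sqrt(2)/2)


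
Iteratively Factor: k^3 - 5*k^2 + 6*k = (k)*(k^2 - 5*k + 6) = k*(k - 3)*(k - 2)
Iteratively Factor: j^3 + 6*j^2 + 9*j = (j)*(j^2 + 6*j + 9) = j*(j + 3)*(j + 3)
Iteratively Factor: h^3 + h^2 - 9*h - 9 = (h + 1)*(h^2 - 9) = (h - 3)*(h + 1)*(h + 3)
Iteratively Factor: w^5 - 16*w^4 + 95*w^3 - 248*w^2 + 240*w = (w - 4)*(w^4 - 12*w^3 + 47*w^2 - 60*w) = (w - 5)*(w - 4)*(w^3 - 7*w^2 + 12*w) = w*(w - 5)*(w - 4)*(w^2 - 7*w + 12) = w*(w - 5)*(w - 4)*(w - 3)*(w - 4)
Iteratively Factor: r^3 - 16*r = (r)*(r^2 - 16) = r*(r - 4)*(r + 4)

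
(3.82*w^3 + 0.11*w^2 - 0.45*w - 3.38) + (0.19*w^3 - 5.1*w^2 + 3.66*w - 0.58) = 4.01*w^3 - 4.99*w^2 + 3.21*w - 3.96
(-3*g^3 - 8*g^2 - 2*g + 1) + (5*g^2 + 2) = -3*g^3 - 3*g^2 - 2*g + 3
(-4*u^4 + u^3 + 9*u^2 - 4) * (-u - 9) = 4*u^5 + 35*u^4 - 18*u^3 - 81*u^2 + 4*u + 36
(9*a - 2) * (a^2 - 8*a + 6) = 9*a^3 - 74*a^2 + 70*a - 12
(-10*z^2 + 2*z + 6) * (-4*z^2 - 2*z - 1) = 40*z^4 + 12*z^3 - 18*z^2 - 14*z - 6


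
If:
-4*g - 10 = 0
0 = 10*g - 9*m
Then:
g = -5/2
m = -25/9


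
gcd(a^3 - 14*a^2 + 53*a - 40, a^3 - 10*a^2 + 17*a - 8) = a^2 - 9*a + 8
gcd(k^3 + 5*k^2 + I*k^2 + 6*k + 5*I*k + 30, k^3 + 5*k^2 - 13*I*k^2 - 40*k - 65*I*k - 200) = k + 5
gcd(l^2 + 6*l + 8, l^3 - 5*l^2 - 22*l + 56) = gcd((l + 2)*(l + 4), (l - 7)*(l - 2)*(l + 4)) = l + 4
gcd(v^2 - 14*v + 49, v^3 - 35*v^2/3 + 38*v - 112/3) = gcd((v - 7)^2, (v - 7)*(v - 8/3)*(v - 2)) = v - 7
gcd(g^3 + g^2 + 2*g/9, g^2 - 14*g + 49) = 1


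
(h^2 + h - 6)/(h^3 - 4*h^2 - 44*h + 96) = (h + 3)/(h^2 - 2*h - 48)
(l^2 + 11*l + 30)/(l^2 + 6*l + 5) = (l + 6)/(l + 1)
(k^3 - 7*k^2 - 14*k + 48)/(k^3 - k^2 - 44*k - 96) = (k - 2)/(k + 4)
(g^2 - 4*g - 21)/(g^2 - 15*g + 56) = (g + 3)/(g - 8)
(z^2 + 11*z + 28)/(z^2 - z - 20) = (z + 7)/(z - 5)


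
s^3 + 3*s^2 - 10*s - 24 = (s - 3)*(s + 2)*(s + 4)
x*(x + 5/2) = x^2 + 5*x/2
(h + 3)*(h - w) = h^2 - h*w + 3*h - 3*w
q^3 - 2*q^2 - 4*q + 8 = (q - 2)^2*(q + 2)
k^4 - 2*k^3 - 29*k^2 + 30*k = k*(k - 6)*(k - 1)*(k + 5)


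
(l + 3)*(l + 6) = l^2 + 9*l + 18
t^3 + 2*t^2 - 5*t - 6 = (t - 2)*(t + 1)*(t + 3)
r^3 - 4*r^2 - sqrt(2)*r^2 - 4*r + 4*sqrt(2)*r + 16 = (r - 4)*(r - 2*sqrt(2))*(r + sqrt(2))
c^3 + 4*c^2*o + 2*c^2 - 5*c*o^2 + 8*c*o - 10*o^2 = (c + 2)*(c - o)*(c + 5*o)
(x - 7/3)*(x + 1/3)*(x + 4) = x^3 + 2*x^2 - 79*x/9 - 28/9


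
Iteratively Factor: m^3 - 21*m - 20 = (m + 1)*(m^2 - m - 20) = (m + 1)*(m + 4)*(m - 5)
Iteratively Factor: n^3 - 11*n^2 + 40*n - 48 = (n - 4)*(n^2 - 7*n + 12) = (n - 4)^2*(n - 3)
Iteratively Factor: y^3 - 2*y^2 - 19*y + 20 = (y + 4)*(y^2 - 6*y + 5) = (y - 5)*(y + 4)*(y - 1)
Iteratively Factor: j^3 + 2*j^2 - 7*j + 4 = (j + 4)*(j^2 - 2*j + 1) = (j - 1)*(j + 4)*(j - 1)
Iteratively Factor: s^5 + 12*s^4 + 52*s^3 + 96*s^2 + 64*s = (s + 2)*(s^4 + 10*s^3 + 32*s^2 + 32*s) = (s + 2)*(s + 4)*(s^3 + 6*s^2 + 8*s) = s*(s + 2)*(s + 4)*(s^2 + 6*s + 8) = s*(s + 2)*(s + 4)^2*(s + 2)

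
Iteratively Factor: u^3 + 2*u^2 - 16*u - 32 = (u + 4)*(u^2 - 2*u - 8) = (u + 2)*(u + 4)*(u - 4)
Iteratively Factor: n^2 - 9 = (n + 3)*(n - 3)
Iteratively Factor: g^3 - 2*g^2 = (g - 2)*(g^2) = g*(g - 2)*(g)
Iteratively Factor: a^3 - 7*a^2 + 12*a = (a - 3)*(a^2 - 4*a) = (a - 4)*(a - 3)*(a)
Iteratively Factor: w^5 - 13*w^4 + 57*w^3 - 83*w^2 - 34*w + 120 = (w - 4)*(w^4 - 9*w^3 + 21*w^2 + w - 30) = (w - 4)*(w - 2)*(w^3 - 7*w^2 + 7*w + 15) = (w - 4)*(w - 3)*(w - 2)*(w^2 - 4*w - 5) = (w - 4)*(w - 3)*(w - 2)*(w + 1)*(w - 5)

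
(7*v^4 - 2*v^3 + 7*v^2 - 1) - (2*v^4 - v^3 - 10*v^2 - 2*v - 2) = 5*v^4 - v^3 + 17*v^2 + 2*v + 1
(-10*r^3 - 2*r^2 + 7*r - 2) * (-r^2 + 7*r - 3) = 10*r^5 - 68*r^4 + 9*r^3 + 57*r^2 - 35*r + 6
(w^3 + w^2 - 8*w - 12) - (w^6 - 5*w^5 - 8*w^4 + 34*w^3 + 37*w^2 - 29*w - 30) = -w^6 + 5*w^5 + 8*w^4 - 33*w^3 - 36*w^2 + 21*w + 18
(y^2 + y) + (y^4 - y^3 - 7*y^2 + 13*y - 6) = y^4 - y^3 - 6*y^2 + 14*y - 6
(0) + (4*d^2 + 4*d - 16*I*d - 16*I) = 4*d^2 + 4*d - 16*I*d - 16*I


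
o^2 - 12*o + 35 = (o - 7)*(o - 5)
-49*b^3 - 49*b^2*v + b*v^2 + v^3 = (-7*b + v)*(b + v)*(7*b + v)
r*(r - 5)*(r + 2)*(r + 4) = r^4 + r^3 - 22*r^2 - 40*r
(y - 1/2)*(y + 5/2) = y^2 + 2*y - 5/4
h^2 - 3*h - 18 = (h - 6)*(h + 3)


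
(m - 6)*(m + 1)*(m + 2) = m^3 - 3*m^2 - 16*m - 12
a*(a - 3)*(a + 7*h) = a^3 + 7*a^2*h - 3*a^2 - 21*a*h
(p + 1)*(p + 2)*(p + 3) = p^3 + 6*p^2 + 11*p + 6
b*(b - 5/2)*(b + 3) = b^3 + b^2/2 - 15*b/2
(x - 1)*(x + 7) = x^2 + 6*x - 7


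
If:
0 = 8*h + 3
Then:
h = -3/8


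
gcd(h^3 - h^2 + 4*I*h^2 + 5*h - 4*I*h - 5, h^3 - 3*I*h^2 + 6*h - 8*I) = h - I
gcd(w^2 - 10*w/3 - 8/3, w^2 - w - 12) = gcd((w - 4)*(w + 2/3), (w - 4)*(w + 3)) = w - 4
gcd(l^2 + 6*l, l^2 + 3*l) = l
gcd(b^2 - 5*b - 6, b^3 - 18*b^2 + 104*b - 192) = b - 6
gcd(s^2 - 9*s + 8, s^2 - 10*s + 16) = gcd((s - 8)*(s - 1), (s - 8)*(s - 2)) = s - 8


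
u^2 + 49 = (u - 7*I)*(u + 7*I)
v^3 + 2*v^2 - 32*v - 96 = (v - 6)*(v + 4)^2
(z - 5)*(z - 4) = z^2 - 9*z + 20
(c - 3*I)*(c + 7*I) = c^2 + 4*I*c + 21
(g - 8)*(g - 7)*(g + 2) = g^3 - 13*g^2 + 26*g + 112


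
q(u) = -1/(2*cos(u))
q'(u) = -sin(u)/(2*cos(u)^2)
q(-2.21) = 0.84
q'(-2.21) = 1.13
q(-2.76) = 0.54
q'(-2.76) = 0.22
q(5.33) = -0.86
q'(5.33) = 1.22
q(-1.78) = 2.41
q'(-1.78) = 11.34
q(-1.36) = -2.39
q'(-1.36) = 11.17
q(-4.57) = 3.52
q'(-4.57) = -24.58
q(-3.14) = 0.50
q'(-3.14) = 0.00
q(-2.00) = 1.20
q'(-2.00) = 2.63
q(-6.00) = -0.52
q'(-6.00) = -0.15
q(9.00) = 0.55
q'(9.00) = -0.25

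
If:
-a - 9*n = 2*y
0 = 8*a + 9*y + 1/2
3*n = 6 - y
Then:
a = -325/34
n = -83/102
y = 287/34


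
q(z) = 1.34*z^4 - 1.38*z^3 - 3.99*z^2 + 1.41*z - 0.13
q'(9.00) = 3501.69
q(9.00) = 7475.09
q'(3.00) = 84.93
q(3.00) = 39.47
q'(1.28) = -4.35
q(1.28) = -4.16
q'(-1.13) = -2.59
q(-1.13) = -2.64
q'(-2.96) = -150.25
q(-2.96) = 99.39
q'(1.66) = 1.27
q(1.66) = -4.92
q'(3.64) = 176.01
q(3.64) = 120.82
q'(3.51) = 154.18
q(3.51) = 99.38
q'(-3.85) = -335.11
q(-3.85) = 308.46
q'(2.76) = 60.54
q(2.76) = 22.11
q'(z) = 5.36*z^3 - 4.14*z^2 - 7.98*z + 1.41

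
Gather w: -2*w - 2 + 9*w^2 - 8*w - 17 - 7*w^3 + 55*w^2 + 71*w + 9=-7*w^3 + 64*w^2 + 61*w - 10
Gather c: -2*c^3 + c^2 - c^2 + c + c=-2*c^3 + 2*c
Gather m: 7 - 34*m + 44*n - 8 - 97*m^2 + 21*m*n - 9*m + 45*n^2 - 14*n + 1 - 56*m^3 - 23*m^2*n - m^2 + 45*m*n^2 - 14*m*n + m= -56*m^3 + m^2*(-23*n - 98) + m*(45*n^2 + 7*n - 42) + 45*n^2 + 30*n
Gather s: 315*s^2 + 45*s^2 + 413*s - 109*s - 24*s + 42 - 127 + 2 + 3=360*s^2 + 280*s - 80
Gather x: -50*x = -50*x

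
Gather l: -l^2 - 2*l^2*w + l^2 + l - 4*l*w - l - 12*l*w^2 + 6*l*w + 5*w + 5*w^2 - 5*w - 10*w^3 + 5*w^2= -2*l^2*w + l*(-12*w^2 + 2*w) - 10*w^3 + 10*w^2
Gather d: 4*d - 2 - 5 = 4*d - 7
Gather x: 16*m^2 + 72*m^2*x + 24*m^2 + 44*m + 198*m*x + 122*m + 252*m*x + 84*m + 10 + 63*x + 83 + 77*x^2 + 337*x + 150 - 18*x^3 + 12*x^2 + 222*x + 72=40*m^2 + 250*m - 18*x^3 + 89*x^2 + x*(72*m^2 + 450*m + 622) + 315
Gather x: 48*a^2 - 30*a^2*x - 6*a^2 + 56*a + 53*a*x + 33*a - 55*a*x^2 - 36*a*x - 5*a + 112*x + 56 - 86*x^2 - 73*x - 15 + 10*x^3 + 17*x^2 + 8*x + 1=42*a^2 + 84*a + 10*x^3 + x^2*(-55*a - 69) + x*(-30*a^2 + 17*a + 47) + 42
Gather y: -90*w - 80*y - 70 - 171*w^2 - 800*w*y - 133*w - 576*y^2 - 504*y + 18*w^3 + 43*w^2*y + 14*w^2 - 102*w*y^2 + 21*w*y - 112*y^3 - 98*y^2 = 18*w^3 - 157*w^2 - 223*w - 112*y^3 + y^2*(-102*w - 674) + y*(43*w^2 - 779*w - 584) - 70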